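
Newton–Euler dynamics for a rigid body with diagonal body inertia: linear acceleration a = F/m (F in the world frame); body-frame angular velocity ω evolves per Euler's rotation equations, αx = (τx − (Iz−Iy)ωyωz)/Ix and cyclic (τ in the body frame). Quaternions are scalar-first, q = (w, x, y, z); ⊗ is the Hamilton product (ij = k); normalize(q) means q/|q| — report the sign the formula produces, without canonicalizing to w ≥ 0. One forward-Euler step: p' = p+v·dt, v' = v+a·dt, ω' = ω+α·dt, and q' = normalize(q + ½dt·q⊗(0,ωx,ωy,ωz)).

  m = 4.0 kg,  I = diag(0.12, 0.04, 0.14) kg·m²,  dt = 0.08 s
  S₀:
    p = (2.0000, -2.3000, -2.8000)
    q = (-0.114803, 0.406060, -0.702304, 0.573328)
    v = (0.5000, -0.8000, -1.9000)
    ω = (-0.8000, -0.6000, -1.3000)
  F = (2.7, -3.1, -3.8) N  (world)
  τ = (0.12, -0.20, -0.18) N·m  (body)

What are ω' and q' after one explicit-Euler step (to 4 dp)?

angular accel α = (0.3500, -4.4800, -1.0114)
new body rate ω' = (-0.7720, -0.9584, -1.3809)
2q̇ = q⊗(0,ω) = (0.6487920, 1.3488344, 0.1380974, -0.6562353)
q + ½dt·q⊗(0,ω), renormalized = (-0.0887, 0.4590, -0.6953, 0.5459)

ω' = (-0.7720, -0.9584, -1.3809)
q' = (-0.0887, 0.4590, -0.6953, 0.5459)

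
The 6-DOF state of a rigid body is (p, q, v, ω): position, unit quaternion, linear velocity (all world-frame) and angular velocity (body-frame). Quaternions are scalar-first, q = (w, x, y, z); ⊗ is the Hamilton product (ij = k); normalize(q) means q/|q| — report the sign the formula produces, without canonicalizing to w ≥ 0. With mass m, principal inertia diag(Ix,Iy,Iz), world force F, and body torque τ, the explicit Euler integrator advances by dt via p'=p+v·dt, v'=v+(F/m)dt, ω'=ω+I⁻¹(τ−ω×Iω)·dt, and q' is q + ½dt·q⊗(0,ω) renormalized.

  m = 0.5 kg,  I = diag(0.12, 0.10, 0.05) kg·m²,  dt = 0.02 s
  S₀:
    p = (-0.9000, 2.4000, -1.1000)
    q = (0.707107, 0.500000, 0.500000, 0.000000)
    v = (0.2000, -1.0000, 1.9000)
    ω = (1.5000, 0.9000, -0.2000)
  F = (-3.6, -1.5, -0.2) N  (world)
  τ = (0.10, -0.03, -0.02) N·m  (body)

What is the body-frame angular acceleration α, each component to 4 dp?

gyro term ω×Iω = (0.0090, -0.0210, -0.0270)
α = I⁻¹(τ − ω×Iω) = (0.7583, -0.0900, 0.1400)

α = (0.7583, -0.0900, 0.1400)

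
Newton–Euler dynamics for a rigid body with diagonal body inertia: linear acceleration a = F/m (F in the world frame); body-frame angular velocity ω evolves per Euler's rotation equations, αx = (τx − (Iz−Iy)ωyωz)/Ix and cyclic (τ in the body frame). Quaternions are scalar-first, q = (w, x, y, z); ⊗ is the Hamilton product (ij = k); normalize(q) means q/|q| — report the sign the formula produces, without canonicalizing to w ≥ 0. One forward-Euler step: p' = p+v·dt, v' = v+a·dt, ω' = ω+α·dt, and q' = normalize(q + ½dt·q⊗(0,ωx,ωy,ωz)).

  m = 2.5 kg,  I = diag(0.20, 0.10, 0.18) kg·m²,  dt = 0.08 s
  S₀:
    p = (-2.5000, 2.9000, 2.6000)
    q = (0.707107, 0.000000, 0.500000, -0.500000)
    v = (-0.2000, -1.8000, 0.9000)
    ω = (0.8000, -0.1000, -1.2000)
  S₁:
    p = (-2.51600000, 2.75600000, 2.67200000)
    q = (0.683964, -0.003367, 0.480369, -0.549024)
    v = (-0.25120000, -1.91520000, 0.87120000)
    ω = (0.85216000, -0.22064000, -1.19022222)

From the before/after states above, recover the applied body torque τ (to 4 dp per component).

Δω = ω₁−ω₀ = (0.05216000, -0.12064000, 0.00977778)
gyro term ω₀×Iω₀ = (0.0096, -0.0192, 0.0080)
I·α + gyro = (0.1400, -0.1700, 0.0300)

τ = (0.1400, -0.1700, 0.0300)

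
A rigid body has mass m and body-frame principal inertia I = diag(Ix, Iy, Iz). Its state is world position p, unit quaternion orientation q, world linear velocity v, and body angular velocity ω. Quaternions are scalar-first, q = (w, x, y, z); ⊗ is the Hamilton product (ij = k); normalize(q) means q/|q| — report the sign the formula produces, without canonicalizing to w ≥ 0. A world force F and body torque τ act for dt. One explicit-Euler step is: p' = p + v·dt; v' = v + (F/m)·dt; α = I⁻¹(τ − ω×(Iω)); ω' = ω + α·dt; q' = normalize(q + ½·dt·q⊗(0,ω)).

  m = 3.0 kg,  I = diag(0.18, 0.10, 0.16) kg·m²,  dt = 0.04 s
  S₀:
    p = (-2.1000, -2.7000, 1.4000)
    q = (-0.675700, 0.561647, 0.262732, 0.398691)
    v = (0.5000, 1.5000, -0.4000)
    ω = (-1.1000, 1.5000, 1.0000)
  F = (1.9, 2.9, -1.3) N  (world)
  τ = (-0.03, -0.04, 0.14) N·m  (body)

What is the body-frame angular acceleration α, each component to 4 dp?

α = (-0.6667, -0.1800, 0.0500)

ω×(Iω) gyroscopic = (0.0900, -0.0220, 0.1320)
(τ − ω×Iω)/I = (-0.6667, -0.1800, 0.0500)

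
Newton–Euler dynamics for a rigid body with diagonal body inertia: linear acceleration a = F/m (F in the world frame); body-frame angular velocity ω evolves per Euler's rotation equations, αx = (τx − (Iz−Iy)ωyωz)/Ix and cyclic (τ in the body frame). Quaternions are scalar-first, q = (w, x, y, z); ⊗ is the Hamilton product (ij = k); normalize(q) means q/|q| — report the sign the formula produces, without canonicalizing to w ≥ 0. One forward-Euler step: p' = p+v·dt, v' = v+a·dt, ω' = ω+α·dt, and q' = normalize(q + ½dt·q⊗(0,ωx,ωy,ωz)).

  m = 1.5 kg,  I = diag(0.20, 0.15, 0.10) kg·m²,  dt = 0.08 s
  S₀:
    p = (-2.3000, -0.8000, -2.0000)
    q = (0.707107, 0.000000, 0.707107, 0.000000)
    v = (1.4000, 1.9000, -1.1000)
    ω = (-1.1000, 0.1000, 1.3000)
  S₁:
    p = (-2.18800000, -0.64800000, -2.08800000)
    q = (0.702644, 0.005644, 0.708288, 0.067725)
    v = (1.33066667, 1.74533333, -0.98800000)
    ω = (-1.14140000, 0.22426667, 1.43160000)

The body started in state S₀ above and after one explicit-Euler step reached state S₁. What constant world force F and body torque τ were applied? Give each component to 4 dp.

F = (-1.3000, -2.9000, 2.1000)
τ = (-0.1100, 0.0900, 0.1700)

Δv = v₁−v₀ = (-0.06933333, -0.15466667, 0.11200000)
m·(v₁−v₀)/dt = (-1.3000, -2.9000, 2.1000)
rate change Δω = (-0.04140000, 0.12426667, 0.13160000)
I·α + gyro = (-0.1100, 0.0900, 0.1700)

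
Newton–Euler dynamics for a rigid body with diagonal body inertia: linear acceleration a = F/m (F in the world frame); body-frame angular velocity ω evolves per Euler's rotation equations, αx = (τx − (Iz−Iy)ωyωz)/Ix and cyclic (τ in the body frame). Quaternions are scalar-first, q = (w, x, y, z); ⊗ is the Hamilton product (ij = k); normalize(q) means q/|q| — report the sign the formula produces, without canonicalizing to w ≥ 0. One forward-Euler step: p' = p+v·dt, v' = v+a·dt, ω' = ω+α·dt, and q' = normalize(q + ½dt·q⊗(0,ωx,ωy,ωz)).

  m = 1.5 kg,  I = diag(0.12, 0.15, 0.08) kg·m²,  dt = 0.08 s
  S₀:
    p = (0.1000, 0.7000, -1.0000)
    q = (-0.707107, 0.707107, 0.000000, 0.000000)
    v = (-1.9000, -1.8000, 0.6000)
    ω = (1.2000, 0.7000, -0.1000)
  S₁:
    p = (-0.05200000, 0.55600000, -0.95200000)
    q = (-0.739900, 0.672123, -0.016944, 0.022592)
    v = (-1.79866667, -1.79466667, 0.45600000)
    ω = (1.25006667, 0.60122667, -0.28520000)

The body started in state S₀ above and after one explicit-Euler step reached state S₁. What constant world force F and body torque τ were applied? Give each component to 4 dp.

v₁ − v₀ = (0.10133333, 0.00533333, -0.14400000)
m·(v₁−v₀)/dt = (1.9000, 0.1000, -2.7000)
rate change Δω = (0.05006667, -0.09877333, -0.18520000)
ω₀×(Iω₀) = (0.0049, -0.0048, 0.0252)
τ = I·(Δω/dt) + ω₀×(Iω₀) = (0.0800, -0.1900, -0.1600)

F = (1.9000, 0.1000, -2.7000)
τ = (0.0800, -0.1900, -0.1600)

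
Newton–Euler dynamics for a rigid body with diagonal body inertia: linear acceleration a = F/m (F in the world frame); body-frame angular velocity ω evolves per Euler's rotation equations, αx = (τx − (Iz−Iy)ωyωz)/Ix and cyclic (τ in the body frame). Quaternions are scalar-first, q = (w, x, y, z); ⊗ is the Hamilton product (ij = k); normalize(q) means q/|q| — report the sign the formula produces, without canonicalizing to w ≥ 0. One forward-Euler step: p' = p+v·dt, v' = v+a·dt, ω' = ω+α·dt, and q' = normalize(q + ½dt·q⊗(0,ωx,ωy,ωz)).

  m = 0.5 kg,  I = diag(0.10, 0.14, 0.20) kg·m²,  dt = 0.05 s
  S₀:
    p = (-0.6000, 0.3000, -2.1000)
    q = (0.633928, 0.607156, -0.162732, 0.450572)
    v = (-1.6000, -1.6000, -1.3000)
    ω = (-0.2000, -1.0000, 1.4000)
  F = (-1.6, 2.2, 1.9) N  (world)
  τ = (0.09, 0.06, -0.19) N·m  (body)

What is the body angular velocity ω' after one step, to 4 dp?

ω' = (-0.1130, -0.9886, 1.3505)

ω×(Iω) gyroscopic = (-0.0840, 0.0280, 0.0080)
angular accel α = (1.7400, 0.2286, -0.9900)
new body rate ω' = (-0.1130, -0.9886, 1.3505)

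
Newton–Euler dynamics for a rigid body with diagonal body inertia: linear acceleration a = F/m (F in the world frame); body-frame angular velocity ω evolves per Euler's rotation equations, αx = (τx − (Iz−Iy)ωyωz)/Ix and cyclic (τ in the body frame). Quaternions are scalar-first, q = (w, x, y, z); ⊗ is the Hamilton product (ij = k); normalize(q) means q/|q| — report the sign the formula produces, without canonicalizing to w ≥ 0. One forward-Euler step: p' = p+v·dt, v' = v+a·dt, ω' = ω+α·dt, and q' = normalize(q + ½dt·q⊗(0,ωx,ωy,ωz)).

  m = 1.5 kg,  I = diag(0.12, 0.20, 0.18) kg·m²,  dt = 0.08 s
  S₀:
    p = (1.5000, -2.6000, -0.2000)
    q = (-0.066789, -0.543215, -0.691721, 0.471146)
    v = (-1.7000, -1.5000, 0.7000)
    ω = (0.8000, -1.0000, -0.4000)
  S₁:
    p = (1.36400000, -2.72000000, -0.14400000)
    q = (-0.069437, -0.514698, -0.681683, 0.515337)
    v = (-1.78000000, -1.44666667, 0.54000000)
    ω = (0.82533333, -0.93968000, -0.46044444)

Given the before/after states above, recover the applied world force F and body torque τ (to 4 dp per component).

ω₁ − ω₀ = (0.02533333, 0.06032000, -0.06044444)
gyro term ω₀×Iω₀ = (-0.0080, 0.0192, -0.0640)
applied torque τ = (0.0300, 0.1700, -0.2000)
velocity change Δv = (-0.08000000, 0.05333333, -0.16000000)
applied force F = (-1.5000, 1.0000, -3.0000)

F = (-1.5000, 1.0000, -3.0000)
τ = (0.0300, 0.1700, -0.2000)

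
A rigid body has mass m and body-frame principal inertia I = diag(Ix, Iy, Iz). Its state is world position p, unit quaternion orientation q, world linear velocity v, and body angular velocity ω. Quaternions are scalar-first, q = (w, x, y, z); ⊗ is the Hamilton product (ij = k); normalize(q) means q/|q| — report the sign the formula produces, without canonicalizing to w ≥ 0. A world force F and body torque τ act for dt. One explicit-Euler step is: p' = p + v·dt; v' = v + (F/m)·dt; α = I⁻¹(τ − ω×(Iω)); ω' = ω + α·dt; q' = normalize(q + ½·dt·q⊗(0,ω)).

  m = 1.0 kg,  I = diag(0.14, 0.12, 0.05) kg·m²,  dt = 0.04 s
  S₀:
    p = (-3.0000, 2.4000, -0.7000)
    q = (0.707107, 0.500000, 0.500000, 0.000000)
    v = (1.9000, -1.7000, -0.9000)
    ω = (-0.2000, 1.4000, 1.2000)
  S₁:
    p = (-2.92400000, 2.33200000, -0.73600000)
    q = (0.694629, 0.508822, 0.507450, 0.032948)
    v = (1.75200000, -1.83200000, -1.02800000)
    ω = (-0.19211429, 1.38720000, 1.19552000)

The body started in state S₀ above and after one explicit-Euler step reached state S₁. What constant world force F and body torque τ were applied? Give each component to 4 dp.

v₁ − v₀ = (-0.14800000, -0.13200000, -0.12800000)
F = m·Δv/dt = (-3.7000, -3.3000, -3.2000)
ω₁ − ω₀ = (0.00788571, -0.01280000, -0.00448000)
gyro term ω₀×Iω₀ = (-0.1176, -0.0216, 0.0056)
τ = I·(Δω/dt) + ω₀×(Iω₀) = (-0.0900, -0.0600, 0.0000)

F = (-3.7000, -3.3000, -3.2000)
τ = (-0.0900, -0.0600, 0.0000)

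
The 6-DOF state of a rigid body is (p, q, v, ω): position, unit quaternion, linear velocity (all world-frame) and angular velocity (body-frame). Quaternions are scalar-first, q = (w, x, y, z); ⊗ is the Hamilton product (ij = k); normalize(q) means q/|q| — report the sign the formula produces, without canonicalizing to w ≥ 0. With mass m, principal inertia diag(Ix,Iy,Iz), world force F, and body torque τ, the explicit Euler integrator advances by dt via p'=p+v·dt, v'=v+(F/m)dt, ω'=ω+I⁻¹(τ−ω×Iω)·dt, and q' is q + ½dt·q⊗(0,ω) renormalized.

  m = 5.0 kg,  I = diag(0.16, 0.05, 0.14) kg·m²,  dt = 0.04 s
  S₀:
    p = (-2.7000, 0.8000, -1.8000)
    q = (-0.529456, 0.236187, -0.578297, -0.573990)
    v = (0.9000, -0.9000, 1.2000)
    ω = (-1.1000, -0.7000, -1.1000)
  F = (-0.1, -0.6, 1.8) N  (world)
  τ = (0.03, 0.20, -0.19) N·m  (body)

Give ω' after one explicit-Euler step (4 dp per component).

precession coupling ω×(Iω) = (0.0693, 0.0242, -0.0847)
angular accel α = (-0.2456, 3.5160, -0.7521)
new body rate ω' = (-1.1098, -0.5594, -1.1301)

ω' = (-1.1098, -0.5594, -1.1301)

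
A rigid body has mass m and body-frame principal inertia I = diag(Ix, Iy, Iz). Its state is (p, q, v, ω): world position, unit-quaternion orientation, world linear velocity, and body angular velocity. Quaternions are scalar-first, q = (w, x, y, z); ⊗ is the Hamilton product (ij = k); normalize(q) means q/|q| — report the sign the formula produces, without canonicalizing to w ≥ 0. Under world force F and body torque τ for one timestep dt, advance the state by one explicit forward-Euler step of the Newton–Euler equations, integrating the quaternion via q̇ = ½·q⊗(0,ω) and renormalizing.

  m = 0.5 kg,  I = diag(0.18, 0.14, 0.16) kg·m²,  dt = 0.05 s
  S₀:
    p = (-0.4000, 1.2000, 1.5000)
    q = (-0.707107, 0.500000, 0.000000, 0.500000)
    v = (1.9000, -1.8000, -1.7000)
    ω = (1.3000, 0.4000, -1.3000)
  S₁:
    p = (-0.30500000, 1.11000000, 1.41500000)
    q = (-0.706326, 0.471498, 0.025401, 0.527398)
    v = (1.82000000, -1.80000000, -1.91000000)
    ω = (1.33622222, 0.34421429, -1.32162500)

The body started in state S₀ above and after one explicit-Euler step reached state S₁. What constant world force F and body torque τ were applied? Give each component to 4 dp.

v₁ − v₀ = (-0.08000000, 0.00000000, -0.21000000)
m·(v₁−v₀)/dt = (-0.8000, 0.0000, -2.1000)
ω₁ − ω₀ = (0.03622222, -0.05578571, -0.02162500)
gyro term ω₀×Iω₀ = (-0.0104, -0.0338, -0.0208)
applied torque τ = (0.1200, -0.1900, -0.0900)

F = (-0.8000, 0.0000, -2.1000)
τ = (0.1200, -0.1900, -0.0900)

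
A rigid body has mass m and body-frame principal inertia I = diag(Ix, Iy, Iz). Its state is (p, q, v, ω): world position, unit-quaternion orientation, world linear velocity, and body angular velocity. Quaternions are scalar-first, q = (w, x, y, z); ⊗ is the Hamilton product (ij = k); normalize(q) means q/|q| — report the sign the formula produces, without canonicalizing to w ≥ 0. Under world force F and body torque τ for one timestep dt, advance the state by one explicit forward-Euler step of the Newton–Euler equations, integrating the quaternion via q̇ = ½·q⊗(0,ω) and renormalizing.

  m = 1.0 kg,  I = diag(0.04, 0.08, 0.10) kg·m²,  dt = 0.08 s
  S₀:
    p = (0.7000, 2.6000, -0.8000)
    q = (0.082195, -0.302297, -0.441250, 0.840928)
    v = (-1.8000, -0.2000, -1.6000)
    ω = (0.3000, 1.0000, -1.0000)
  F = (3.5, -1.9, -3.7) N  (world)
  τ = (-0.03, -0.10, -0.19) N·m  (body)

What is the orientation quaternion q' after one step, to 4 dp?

2q̇ = q⊗(0,ω) = (1.3728671, -0.3750195, 0.0321764, -0.2521170)
q' = normalize(q + ½dt·q⊗(0,ω)) = (0.1369, -0.3168, -0.4392, 0.8295)

q' = (0.1369, -0.3168, -0.4392, 0.8295)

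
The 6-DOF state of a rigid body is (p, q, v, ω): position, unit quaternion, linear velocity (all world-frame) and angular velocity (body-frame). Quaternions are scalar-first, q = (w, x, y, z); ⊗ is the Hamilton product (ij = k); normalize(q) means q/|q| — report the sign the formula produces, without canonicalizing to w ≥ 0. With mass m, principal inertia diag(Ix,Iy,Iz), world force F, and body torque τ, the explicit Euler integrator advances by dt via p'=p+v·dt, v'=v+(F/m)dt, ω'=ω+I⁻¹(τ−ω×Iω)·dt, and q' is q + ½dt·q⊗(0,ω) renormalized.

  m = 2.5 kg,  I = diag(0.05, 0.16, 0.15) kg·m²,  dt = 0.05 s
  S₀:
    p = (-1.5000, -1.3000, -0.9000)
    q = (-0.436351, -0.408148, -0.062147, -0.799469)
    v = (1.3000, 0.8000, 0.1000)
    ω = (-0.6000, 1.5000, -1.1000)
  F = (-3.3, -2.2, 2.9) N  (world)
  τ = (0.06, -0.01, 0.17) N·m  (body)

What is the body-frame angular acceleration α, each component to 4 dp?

ω×(Iω) gyroscopic = (0.0165, -0.0660, -0.0990)
angular accel α = (0.8700, 0.3500, 1.7933)

α = (0.8700, 0.3500, 1.7933)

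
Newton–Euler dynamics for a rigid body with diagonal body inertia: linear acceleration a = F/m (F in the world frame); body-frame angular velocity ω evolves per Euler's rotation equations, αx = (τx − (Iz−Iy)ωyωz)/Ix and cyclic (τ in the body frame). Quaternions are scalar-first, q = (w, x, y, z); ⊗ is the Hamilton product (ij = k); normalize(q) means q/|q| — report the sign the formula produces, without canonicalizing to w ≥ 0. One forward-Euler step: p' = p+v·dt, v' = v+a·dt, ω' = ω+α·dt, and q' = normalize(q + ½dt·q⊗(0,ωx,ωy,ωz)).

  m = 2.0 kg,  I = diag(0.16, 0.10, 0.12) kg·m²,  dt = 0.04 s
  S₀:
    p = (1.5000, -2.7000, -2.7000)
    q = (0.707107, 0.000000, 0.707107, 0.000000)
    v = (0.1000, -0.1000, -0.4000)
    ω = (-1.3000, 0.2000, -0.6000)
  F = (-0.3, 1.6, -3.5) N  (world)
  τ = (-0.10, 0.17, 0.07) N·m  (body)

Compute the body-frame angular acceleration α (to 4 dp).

α = (-0.6100, 1.3880, 0.4533)

ω×(Iω) gyroscopic = (-0.0024, 0.0312, 0.0156)
α = I⁻¹(τ − ω×Iω) = (-0.6100, 1.3880, 0.4533)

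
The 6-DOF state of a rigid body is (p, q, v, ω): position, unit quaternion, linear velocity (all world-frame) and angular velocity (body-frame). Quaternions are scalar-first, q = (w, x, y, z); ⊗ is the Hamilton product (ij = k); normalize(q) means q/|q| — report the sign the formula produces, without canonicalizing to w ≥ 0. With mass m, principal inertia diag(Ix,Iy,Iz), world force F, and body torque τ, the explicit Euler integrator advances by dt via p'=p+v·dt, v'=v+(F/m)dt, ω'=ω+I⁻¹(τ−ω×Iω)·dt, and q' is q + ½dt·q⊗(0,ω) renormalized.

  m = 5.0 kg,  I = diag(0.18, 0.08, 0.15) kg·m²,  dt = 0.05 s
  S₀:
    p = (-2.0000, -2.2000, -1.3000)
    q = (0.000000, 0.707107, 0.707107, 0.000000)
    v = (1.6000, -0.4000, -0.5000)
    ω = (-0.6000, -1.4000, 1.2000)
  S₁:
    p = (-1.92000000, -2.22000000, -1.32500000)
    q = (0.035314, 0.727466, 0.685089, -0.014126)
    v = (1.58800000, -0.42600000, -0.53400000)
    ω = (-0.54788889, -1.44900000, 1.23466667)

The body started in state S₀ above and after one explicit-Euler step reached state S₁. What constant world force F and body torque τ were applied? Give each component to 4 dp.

Δv = v₁−v₀ = (-0.01200000, -0.02600000, -0.03400000)
F = m·Δv/dt = (-1.2000, -2.6000, -3.4000)
Δω = ω₁−ω₀ = (0.05211111, -0.04900000, 0.03466667)
gyro term ω₀×Iω₀ = (-0.1176, -0.0216, -0.0840)
applied torque τ = (0.0700, -0.1000, 0.0200)

F = (-1.2000, -2.6000, -3.4000)
τ = (0.0700, -0.1000, 0.0200)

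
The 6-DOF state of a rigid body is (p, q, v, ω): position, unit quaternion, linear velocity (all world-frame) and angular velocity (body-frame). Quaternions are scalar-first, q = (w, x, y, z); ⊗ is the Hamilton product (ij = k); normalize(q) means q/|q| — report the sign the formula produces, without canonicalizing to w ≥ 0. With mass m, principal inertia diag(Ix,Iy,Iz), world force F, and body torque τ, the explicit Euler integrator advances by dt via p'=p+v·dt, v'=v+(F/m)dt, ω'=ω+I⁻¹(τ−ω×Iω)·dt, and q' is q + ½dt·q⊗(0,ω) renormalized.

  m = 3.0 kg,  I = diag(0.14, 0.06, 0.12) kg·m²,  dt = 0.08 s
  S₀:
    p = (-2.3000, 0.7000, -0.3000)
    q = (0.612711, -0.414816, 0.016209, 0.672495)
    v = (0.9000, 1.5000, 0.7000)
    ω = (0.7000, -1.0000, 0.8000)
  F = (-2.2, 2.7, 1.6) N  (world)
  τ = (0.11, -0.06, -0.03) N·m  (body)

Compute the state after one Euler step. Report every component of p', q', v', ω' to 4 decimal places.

ω×(Iω) gyroscopic = (-0.0480, 0.0112, 0.0560)
(τ − ω×Iω)/I = (1.1286, -1.1867, -0.7167)
new body rate ω' = (0.7903, -1.0949, 0.7427)
2q̇ = q⊗(0,ω) = (-0.2314158, 1.1143599, 0.1898883, 0.8936385)
q' = normalize(q + ½dt·q⊗(0,ω)) = (0.6024, -0.3696, 0.0238, 0.7070)
linear accel F/m = (-0.7333, 0.9000, 0.5333)
new position p' = (-2.2280, 0.8200, -0.2440)
new velocity v' = (0.8413, 1.5720, 0.7427)

p' = (-2.2280, 0.8200, -0.2440)
q' = (0.6024, -0.3696, 0.0238, 0.7070)
v' = (0.8413, 1.5720, 0.7427)
ω' = (0.7903, -1.0949, 0.7427)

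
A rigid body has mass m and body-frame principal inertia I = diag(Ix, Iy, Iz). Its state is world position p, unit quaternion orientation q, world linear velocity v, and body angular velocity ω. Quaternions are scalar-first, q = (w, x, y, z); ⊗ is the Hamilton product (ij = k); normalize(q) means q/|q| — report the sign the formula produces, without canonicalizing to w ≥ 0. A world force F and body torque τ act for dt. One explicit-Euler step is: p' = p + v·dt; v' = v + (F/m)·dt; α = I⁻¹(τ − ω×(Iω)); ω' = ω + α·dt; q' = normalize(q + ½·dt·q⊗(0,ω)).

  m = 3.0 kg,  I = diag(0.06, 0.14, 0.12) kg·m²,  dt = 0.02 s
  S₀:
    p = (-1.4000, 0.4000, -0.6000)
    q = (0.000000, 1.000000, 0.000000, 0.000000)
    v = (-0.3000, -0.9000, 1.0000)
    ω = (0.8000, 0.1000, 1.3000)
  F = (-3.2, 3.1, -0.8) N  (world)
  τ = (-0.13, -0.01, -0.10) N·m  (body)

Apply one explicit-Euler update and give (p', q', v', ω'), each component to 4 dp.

precession coupling ω×(Iω) = (-0.0026, -0.0624, 0.0064)
angular accel α = (-2.1233, 0.3743, -0.8867)
new body rate ω' = (0.7575, 0.1075, 1.2823)
Hamilton product q⊗(0,ω) = (-0.8000000, 0.0000000, -1.3000000, 0.1000000)
updated quaternion q' = (-0.0080, 0.9999, -0.0130, 0.0010)
new position p' = (-1.4060, 0.3820, -0.5800)
v' = v + a·dt = (-0.3213, -0.8793, 0.9947)

p' = (-1.4060, 0.3820, -0.5800)
q' = (-0.0080, 0.9999, -0.0130, 0.0010)
v' = (-0.3213, -0.8793, 0.9947)
ω' = (0.7575, 0.1075, 1.2823)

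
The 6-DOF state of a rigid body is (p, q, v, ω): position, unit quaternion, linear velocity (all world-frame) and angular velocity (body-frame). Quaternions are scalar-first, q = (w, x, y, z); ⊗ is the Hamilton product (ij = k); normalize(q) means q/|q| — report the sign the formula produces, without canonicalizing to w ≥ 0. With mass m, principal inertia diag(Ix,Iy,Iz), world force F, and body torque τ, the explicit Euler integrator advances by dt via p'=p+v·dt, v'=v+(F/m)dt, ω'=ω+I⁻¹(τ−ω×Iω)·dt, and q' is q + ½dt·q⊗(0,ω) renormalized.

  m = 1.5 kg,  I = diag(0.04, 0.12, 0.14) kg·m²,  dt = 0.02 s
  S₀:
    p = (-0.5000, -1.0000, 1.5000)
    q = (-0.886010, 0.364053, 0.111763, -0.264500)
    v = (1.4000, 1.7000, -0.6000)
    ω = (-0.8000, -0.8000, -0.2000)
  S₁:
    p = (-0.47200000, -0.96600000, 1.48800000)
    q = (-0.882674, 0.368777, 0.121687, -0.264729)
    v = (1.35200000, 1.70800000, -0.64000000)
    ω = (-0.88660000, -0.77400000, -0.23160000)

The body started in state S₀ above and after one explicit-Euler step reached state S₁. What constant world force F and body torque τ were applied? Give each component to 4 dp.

F = (-3.6000, 0.6000, -3.0000)
τ = (-0.1700, 0.1400, -0.1700)

Δv = v₁−v₀ = (-0.04800000, 0.00800000, -0.04000000)
F = m·Δv/dt = (-3.6000, 0.6000, -3.0000)
ω₁ − ω₀ = (-0.08660000, 0.02600000, -0.03160000)
precession coupling = (0.0032, -0.0160, 0.0512)
τ = I·(Δω/dt) + ω₀×(Iω₀) = (-0.1700, 0.1400, -0.1700)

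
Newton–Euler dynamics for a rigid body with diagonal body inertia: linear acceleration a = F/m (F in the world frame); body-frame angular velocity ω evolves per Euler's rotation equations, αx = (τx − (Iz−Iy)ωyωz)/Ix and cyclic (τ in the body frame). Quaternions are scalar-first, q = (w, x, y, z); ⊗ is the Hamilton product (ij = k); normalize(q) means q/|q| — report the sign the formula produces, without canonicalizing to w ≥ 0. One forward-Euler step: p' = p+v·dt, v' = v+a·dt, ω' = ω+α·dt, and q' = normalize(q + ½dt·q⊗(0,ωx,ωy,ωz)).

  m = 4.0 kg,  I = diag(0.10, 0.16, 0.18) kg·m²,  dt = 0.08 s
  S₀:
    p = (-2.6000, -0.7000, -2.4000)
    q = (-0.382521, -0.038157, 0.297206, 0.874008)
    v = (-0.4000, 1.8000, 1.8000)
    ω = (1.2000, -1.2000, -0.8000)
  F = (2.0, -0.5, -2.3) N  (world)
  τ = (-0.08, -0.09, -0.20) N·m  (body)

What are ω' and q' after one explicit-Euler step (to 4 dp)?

ω' = (1.1206, -1.2834, -0.8505)
q' = (-0.3375, -0.0240, 0.3553, 0.8714)

precession coupling ω×(Iω) = (0.0192, 0.0768, -0.0864)
angular accel α = (-0.9920, -1.0425, -0.6311)
new body rate ω' = (1.1206, -1.2834, -0.8505)
q⊗(0,ω) = (1.1016420, 0.3520196, 1.4773092, -0.0048420)
q + ½dt·q⊗(0,ω), renormalized = (-0.3375, -0.0240, 0.3553, 0.8714)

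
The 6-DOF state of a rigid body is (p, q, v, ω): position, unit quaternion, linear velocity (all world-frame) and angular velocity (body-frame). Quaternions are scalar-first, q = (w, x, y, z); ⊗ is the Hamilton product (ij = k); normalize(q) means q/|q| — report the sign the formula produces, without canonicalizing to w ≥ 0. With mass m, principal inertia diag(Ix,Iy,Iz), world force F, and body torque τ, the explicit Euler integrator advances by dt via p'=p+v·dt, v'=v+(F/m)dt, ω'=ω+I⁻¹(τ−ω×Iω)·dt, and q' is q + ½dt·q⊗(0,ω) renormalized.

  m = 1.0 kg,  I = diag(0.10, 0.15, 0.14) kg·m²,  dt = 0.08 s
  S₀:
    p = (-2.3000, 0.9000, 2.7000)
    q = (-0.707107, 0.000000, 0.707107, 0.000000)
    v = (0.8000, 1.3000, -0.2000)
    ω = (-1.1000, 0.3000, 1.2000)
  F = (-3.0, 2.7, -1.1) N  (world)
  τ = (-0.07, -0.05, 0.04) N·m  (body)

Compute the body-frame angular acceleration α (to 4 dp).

precession coupling ω×(Iω) = (-0.0036, 0.0528, -0.0165)
(τ − ω×Iω)/I = (-0.6640, -0.6853, 0.4036)

α = (-0.6640, -0.6853, 0.4036)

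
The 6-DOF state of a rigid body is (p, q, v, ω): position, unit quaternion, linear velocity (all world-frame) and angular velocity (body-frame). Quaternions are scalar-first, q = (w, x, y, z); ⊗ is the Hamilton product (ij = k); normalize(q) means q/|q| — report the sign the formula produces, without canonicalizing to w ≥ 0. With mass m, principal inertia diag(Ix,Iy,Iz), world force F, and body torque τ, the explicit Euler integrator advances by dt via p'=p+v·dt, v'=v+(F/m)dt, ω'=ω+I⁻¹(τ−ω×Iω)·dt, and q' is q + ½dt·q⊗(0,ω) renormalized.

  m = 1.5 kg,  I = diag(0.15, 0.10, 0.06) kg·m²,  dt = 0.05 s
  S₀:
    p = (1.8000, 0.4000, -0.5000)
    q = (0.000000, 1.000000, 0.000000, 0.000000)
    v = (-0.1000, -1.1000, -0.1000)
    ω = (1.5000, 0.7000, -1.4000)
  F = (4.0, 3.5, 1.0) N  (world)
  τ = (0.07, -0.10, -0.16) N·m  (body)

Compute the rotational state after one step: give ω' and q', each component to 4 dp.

ω×(Iω) gyroscopic = (0.0392, -0.1890, -0.0525)
angular accel α = (0.2053, 0.8900, -1.7917)
ω' = ω + α·dt = (1.5103, 0.7445, -1.4896)
2q̇ = q⊗(0,ω) = (-1.5000000, 0.0000000, 1.4000000, 0.7000000)
updated quaternion q' = (-0.0374, 0.9985, 0.0349, 0.0175)

ω' = (1.5103, 0.7445, -1.4896)
q' = (-0.0374, 0.9985, 0.0349, 0.0175)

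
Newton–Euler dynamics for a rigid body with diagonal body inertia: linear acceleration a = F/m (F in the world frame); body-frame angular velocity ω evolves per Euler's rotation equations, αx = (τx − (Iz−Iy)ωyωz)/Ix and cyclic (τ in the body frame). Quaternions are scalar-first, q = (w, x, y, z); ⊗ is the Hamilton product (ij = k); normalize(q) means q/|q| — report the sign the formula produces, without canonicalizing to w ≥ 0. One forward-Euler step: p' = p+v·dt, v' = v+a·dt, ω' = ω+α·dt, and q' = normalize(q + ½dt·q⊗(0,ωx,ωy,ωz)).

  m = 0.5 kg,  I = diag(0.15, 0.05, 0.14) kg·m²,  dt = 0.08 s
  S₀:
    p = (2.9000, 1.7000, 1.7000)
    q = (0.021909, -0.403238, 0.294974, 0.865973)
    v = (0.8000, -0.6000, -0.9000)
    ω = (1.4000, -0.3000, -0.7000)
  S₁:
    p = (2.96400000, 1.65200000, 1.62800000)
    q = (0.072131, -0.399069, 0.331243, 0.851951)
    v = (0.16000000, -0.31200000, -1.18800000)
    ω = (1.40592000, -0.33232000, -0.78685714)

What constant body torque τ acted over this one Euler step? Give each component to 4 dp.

τ = (0.0300, -0.0300, -0.1100)

rate change Δω = (0.00592000, -0.03232000, -0.08685714)
ω₀×(Iω₀) = (0.0189, -0.0098, 0.0420)
I·α + gyro = (0.0300, -0.0300, -0.1100)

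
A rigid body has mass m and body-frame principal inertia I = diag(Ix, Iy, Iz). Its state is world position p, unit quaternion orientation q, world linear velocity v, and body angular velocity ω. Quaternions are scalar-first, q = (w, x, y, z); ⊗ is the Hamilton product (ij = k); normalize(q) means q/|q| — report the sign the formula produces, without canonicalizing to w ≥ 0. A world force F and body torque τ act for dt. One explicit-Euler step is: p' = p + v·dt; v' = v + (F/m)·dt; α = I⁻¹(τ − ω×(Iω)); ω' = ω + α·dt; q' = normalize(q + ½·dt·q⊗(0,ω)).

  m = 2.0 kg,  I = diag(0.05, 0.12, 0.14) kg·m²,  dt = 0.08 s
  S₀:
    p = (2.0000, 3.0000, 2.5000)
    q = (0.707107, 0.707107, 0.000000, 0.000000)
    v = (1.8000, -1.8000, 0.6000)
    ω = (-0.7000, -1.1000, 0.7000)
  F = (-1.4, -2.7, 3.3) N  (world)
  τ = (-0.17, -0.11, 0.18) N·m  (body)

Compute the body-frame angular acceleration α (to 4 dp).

ω×(Iω) gyroscopic = (-0.0154, 0.0441, 0.0539)
(τ − ω×Iω)/I = (-3.0920, -1.2842, 0.9007)

α = (-3.0920, -1.2842, 0.9007)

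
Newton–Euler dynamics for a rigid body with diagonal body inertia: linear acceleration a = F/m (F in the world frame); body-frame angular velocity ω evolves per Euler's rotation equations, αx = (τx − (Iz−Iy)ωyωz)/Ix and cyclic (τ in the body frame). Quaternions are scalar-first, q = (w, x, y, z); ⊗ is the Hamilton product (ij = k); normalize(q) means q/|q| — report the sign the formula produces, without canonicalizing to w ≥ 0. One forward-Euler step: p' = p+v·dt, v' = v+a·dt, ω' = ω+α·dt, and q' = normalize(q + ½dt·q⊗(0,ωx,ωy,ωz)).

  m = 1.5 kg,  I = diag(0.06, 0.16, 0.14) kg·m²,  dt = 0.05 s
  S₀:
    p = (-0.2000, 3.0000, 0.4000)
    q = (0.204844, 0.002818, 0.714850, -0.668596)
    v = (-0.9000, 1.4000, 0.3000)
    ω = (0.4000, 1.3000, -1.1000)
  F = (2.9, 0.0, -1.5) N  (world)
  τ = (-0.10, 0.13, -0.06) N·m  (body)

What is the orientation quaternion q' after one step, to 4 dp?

q' = (0.1630, 0.0069, 0.7142, -0.6806)

q⊗(0,ω) = (-1.6658878, 0.1647774, 0.0019586, -0.5076050)
q' = normalize(q + ½dt·q⊗(0,ω)) = (0.1630, 0.0069, 0.7142, -0.6806)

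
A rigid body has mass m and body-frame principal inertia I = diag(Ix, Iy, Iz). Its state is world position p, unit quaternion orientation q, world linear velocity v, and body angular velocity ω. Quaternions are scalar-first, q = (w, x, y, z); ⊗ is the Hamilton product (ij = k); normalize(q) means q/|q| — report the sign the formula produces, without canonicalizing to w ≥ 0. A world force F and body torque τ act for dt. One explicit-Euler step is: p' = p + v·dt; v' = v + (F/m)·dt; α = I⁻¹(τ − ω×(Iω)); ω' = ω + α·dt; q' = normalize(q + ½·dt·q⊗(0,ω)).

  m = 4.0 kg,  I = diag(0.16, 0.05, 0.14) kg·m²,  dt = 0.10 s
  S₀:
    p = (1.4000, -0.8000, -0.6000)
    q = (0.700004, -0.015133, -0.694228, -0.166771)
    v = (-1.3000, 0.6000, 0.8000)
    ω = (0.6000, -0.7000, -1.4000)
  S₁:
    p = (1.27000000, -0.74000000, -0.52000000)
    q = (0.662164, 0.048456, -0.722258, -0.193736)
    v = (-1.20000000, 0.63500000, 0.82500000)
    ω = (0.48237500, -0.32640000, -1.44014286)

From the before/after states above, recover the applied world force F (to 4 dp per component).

F = (4.0000, 1.4000, 1.0000)

velocity change Δv = (0.10000000, 0.03500000, 0.02500000)
m·(v₁−v₀)/dt = (4.0000, 1.4000, 1.0000)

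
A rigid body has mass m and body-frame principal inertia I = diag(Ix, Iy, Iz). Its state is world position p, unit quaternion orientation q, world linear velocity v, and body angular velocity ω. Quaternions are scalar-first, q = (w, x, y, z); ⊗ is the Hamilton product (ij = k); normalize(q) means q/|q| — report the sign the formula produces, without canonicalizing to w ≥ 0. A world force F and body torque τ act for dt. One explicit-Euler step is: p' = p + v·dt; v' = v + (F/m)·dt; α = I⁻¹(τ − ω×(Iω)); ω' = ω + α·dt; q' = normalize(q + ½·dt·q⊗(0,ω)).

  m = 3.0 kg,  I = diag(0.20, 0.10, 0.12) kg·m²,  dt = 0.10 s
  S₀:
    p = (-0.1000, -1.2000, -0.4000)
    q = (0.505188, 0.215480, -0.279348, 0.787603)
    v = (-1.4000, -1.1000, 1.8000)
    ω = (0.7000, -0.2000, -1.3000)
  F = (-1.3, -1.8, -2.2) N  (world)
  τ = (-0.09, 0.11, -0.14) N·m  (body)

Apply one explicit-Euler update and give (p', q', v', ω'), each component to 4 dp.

α = I⁻¹(τ − ω×Iω) = (-0.4760, 1.8280, -1.2833)
ω' = ω + α·dt = (0.6524, -0.0172, -1.4283)
q⊗(0,ω) = (0.8171783, 0.8743046, 0.7304085, -0.5042968)
updated quaternion q' = (0.5445, 0.2585, -0.2422, 0.7603)
linear accel F/m = (-0.4333, -0.6000, -0.7333)
p' = p + v·dt = (-0.2400, -1.3100, -0.2200)
v' = v + a·dt = (-1.4433, -1.1600, 1.7267)

p' = (-0.2400, -1.3100, -0.2200)
q' = (0.5445, 0.2585, -0.2422, 0.7603)
v' = (-1.4433, -1.1600, 1.7267)
ω' = (0.6524, -0.0172, -1.4283)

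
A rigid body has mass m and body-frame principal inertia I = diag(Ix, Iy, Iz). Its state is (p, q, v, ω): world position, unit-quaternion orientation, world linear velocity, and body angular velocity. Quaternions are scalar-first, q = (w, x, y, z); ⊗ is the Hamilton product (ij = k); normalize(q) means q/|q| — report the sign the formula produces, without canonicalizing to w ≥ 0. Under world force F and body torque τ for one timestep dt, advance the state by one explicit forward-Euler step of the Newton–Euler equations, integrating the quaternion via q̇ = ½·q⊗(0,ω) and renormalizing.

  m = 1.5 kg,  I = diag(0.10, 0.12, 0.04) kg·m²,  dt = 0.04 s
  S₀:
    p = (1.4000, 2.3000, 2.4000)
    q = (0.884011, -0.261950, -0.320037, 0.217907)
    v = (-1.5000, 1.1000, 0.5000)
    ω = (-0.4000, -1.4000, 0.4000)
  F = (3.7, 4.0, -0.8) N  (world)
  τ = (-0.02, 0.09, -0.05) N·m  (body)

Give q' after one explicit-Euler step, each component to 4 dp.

2q̇ = q⊗(0,ω) = (-0.6399946, -0.1765494, -1.2199982, 0.5923196)
updated quaternion q' = (0.8708, -0.2654, -0.3443, 0.2296)

q' = (0.8708, -0.2654, -0.3443, 0.2296)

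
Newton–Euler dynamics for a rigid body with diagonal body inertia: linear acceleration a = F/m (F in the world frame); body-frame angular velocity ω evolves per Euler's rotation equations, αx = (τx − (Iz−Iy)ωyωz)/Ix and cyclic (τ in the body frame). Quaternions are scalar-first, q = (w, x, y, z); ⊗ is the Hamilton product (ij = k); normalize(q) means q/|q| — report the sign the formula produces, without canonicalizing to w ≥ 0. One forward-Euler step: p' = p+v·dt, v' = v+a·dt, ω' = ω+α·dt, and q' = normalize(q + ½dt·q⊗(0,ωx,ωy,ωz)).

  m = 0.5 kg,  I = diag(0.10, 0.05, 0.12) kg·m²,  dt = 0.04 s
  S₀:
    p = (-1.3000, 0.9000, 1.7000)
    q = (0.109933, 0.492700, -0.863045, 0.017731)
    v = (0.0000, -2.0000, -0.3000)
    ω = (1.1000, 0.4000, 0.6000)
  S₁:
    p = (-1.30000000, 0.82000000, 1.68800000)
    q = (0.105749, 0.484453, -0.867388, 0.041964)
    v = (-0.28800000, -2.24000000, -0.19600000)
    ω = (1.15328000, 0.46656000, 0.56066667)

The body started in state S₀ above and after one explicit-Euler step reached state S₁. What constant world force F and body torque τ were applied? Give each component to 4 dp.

Δω = ω₁−ω₀ = (0.05328000, 0.06656000, -0.03933333)
τ = I·(Δω/dt) + ω₀×(Iω₀) = (0.1500, 0.0700, -0.1400)
Δv = v₁−v₀ = (-0.28800000, -0.24000000, 0.10400000)
F = m·Δv/dt = (-3.6000, -3.0000, 1.3000)

F = (-3.6000, -3.0000, 1.3000)
τ = (0.1500, 0.0700, -0.1400)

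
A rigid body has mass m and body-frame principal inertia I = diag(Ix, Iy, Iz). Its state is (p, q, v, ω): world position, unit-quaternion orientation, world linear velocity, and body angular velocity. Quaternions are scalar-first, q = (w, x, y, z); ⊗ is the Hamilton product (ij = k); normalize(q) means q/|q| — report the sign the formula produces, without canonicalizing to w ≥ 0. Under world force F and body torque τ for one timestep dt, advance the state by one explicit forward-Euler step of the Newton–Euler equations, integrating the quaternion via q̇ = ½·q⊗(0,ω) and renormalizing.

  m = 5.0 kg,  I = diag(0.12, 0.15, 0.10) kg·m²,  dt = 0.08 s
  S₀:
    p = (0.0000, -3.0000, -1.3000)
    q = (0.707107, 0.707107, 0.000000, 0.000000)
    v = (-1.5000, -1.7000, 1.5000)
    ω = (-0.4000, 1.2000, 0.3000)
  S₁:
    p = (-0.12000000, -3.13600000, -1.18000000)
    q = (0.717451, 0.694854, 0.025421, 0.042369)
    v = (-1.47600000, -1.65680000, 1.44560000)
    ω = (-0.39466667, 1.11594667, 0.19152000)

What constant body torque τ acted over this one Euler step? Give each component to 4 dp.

ω₁ − ω₀ = (0.00533333, -0.08405333, -0.10848000)
gyro term ω₀×Iω₀ = (-0.0180, -0.0024, -0.0144)
I·α + gyro = (-0.0100, -0.1600, -0.1500)

τ = (-0.0100, -0.1600, -0.1500)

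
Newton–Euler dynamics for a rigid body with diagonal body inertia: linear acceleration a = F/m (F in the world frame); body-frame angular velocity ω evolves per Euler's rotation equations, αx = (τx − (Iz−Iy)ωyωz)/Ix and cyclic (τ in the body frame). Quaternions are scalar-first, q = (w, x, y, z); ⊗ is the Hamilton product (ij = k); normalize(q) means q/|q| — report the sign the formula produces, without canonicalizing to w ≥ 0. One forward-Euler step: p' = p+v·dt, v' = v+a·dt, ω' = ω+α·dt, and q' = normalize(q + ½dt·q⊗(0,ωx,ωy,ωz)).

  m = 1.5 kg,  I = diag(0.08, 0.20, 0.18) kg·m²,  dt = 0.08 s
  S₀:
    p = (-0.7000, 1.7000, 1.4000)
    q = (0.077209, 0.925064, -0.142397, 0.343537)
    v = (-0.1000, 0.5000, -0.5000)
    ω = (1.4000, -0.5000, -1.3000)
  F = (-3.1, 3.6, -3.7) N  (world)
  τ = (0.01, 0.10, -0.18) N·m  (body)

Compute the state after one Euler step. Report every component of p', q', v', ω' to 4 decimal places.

a = (-2.0667, 2.4000, -2.4667)
p' = p + v·dt = (-0.7080, 1.7400, 1.3600)
v + (F/m)dt = (-0.2653, 0.6920, -0.6973)
precession coupling ω×(Iω) = (-0.0130, 0.1820, -0.0840)
α = I⁻¹(τ − ω×Iω) = (0.2875, -0.4100, -0.5333)
ω + α·dt = (1.4230, -0.5328, -1.3427)
q⊗(0,ω) = (-0.9196900, 0.4649772, 1.6449305, -0.3635479)
q' = normalize(q + ½dt·q⊗(0,ω)) = (0.0403, 0.9407, -0.0764, 0.3280)

p' = (-0.7080, 1.7400, 1.3600)
q' = (0.0403, 0.9407, -0.0764, 0.3280)
v' = (-0.2653, 0.6920, -0.6973)
ω' = (1.4230, -0.5328, -1.3427)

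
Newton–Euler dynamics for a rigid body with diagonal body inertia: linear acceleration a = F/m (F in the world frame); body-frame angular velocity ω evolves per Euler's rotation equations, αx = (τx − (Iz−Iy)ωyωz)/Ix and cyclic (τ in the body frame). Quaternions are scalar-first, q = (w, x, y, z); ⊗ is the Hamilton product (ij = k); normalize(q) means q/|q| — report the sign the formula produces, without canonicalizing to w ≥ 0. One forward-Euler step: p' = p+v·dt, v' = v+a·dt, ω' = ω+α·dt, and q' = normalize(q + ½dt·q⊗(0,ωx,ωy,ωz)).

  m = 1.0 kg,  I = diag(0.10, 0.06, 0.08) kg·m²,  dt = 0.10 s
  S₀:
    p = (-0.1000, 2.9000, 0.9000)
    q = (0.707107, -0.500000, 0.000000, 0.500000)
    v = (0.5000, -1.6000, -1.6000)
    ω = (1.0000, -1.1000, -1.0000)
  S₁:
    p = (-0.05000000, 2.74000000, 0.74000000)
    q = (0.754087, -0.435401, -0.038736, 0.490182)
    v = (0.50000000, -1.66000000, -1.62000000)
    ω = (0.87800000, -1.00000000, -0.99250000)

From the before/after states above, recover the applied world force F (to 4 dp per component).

F = (0.0000, -0.6000, -0.2000)

v₁ − v₀ = (0.00000000, -0.06000000, -0.02000000)
F = m·Δv/dt = (0.0000, -0.6000, -0.2000)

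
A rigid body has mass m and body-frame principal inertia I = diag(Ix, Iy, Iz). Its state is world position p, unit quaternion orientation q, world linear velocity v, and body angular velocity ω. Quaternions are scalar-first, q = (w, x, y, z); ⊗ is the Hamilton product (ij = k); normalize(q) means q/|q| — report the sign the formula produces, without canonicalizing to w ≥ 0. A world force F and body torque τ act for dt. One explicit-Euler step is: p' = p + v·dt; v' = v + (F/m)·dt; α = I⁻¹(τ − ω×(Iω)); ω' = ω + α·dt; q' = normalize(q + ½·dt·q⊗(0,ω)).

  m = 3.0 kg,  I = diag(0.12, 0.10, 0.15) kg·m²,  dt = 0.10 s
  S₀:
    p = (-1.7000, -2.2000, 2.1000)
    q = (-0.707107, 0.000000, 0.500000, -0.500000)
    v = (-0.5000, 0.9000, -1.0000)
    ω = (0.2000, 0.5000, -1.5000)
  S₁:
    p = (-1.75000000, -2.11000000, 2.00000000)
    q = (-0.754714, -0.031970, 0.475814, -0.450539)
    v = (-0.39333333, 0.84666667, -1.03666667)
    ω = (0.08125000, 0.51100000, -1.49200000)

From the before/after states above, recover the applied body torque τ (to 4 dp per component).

τ = (-0.1800, 0.0200, 0.0100)

ω₁ − ω₀ = (-0.11875000, 0.01100000, 0.00800000)
gyro term ω₀×Iω₀ = (-0.0375, 0.0090, -0.0020)
I·α + gyro = (-0.1800, 0.0200, 0.0100)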